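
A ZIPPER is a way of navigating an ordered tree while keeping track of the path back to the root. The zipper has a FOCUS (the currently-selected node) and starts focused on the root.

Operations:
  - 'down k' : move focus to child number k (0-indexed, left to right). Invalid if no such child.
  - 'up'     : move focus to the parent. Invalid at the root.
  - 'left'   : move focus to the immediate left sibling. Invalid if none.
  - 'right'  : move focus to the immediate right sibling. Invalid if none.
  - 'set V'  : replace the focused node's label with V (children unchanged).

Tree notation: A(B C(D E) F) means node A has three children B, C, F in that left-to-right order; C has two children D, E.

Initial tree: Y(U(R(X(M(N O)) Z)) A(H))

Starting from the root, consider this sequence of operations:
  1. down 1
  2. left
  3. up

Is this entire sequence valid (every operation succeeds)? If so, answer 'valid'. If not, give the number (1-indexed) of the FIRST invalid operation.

Answer: valid

Derivation:
Step 1 (down 1): focus=A path=1 depth=1 children=['H'] left=['U'] right=[] parent=Y
Step 2 (left): focus=U path=0 depth=1 children=['R'] left=[] right=['A'] parent=Y
Step 3 (up): focus=Y path=root depth=0 children=['U', 'A'] (at root)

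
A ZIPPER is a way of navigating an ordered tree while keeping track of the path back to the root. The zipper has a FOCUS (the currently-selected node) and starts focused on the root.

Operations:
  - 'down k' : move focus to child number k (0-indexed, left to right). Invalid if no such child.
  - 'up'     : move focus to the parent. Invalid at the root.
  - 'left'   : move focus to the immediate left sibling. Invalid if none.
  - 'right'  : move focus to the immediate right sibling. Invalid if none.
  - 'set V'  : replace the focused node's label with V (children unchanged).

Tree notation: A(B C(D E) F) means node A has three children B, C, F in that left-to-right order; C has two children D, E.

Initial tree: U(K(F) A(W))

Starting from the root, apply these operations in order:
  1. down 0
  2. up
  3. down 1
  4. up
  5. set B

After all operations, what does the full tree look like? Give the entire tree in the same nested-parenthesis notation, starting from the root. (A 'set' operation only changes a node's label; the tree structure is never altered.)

Step 1 (down 0): focus=K path=0 depth=1 children=['F'] left=[] right=['A'] parent=U
Step 2 (up): focus=U path=root depth=0 children=['K', 'A'] (at root)
Step 3 (down 1): focus=A path=1 depth=1 children=['W'] left=['K'] right=[] parent=U
Step 4 (up): focus=U path=root depth=0 children=['K', 'A'] (at root)
Step 5 (set B): focus=B path=root depth=0 children=['K', 'A'] (at root)

Answer: B(K(F) A(W))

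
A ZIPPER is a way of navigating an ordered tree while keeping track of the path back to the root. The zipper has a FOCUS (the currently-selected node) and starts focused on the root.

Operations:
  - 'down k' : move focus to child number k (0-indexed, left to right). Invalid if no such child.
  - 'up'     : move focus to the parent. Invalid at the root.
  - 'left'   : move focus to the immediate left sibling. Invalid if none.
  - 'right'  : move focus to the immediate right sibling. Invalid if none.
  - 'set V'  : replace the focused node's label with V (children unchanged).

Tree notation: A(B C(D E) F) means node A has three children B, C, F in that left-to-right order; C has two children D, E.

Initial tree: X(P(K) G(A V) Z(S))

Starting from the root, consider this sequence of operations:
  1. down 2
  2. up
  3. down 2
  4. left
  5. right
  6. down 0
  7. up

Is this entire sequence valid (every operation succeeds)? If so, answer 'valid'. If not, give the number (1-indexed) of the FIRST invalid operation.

Answer: valid

Derivation:
Step 1 (down 2): focus=Z path=2 depth=1 children=['S'] left=['P', 'G'] right=[] parent=X
Step 2 (up): focus=X path=root depth=0 children=['P', 'G', 'Z'] (at root)
Step 3 (down 2): focus=Z path=2 depth=1 children=['S'] left=['P', 'G'] right=[] parent=X
Step 4 (left): focus=G path=1 depth=1 children=['A', 'V'] left=['P'] right=['Z'] parent=X
Step 5 (right): focus=Z path=2 depth=1 children=['S'] left=['P', 'G'] right=[] parent=X
Step 6 (down 0): focus=S path=2/0 depth=2 children=[] left=[] right=[] parent=Z
Step 7 (up): focus=Z path=2 depth=1 children=['S'] left=['P', 'G'] right=[] parent=X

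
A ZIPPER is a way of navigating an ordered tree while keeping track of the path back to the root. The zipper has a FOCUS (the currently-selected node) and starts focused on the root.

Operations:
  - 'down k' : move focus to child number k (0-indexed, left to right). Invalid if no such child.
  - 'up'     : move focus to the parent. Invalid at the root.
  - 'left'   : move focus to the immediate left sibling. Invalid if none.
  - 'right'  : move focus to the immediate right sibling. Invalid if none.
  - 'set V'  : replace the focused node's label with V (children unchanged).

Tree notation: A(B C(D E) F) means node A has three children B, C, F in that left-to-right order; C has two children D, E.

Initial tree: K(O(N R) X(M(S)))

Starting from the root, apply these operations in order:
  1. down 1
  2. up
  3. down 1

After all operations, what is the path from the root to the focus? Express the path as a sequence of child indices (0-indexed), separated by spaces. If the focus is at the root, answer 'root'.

Step 1 (down 1): focus=X path=1 depth=1 children=['M'] left=['O'] right=[] parent=K
Step 2 (up): focus=K path=root depth=0 children=['O', 'X'] (at root)
Step 3 (down 1): focus=X path=1 depth=1 children=['M'] left=['O'] right=[] parent=K

Answer: 1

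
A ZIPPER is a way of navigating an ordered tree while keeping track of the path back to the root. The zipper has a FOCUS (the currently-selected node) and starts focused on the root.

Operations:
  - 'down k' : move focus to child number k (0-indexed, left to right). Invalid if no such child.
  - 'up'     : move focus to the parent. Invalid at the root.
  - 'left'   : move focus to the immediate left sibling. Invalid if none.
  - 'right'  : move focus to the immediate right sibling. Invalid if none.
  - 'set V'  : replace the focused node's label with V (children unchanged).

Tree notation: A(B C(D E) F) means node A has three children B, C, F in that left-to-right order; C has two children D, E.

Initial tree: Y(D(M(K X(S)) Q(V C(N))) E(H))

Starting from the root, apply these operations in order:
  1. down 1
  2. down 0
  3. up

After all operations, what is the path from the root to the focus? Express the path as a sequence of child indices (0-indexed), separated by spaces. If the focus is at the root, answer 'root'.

Answer: 1

Derivation:
Step 1 (down 1): focus=E path=1 depth=1 children=['H'] left=['D'] right=[] parent=Y
Step 2 (down 0): focus=H path=1/0 depth=2 children=[] left=[] right=[] parent=E
Step 3 (up): focus=E path=1 depth=1 children=['H'] left=['D'] right=[] parent=Y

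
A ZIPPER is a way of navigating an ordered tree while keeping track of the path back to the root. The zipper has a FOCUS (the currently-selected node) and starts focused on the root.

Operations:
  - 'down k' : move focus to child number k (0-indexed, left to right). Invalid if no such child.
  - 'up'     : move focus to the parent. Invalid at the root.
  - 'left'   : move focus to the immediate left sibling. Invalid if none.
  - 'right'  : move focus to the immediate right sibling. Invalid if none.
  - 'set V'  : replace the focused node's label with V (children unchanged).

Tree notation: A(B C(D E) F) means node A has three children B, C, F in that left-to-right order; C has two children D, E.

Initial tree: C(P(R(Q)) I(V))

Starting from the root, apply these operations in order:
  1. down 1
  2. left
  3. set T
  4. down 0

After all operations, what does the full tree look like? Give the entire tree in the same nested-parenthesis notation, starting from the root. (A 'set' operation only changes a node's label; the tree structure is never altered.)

Answer: C(T(R(Q)) I(V))

Derivation:
Step 1 (down 1): focus=I path=1 depth=1 children=['V'] left=['P'] right=[] parent=C
Step 2 (left): focus=P path=0 depth=1 children=['R'] left=[] right=['I'] parent=C
Step 3 (set T): focus=T path=0 depth=1 children=['R'] left=[] right=['I'] parent=C
Step 4 (down 0): focus=R path=0/0 depth=2 children=['Q'] left=[] right=[] parent=T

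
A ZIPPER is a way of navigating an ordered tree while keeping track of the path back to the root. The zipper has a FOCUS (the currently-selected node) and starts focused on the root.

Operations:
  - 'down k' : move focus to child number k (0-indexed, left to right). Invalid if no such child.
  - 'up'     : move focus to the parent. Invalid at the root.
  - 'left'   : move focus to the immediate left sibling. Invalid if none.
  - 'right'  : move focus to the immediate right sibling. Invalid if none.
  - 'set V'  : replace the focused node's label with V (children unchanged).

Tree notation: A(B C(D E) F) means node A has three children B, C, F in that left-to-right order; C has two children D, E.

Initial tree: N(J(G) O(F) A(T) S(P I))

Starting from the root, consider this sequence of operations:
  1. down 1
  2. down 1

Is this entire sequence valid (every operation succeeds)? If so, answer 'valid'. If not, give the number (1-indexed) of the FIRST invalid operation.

Step 1 (down 1): focus=O path=1 depth=1 children=['F'] left=['J'] right=['A', 'S'] parent=N
Step 2 (down 1): INVALID

Answer: 2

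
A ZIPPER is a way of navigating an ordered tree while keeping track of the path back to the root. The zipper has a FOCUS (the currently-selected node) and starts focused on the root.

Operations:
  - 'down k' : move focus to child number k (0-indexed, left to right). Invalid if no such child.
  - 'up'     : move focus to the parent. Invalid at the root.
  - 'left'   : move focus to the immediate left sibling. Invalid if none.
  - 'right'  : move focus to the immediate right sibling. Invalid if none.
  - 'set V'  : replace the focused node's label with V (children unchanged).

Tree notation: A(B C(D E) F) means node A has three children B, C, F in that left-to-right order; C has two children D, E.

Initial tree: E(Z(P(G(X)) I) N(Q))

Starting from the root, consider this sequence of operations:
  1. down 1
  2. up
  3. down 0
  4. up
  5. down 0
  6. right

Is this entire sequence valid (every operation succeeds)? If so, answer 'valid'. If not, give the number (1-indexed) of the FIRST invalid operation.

Step 1 (down 1): focus=N path=1 depth=1 children=['Q'] left=['Z'] right=[] parent=E
Step 2 (up): focus=E path=root depth=0 children=['Z', 'N'] (at root)
Step 3 (down 0): focus=Z path=0 depth=1 children=['P', 'I'] left=[] right=['N'] parent=E
Step 4 (up): focus=E path=root depth=0 children=['Z', 'N'] (at root)
Step 5 (down 0): focus=Z path=0 depth=1 children=['P', 'I'] left=[] right=['N'] parent=E
Step 6 (right): focus=N path=1 depth=1 children=['Q'] left=['Z'] right=[] parent=E

Answer: valid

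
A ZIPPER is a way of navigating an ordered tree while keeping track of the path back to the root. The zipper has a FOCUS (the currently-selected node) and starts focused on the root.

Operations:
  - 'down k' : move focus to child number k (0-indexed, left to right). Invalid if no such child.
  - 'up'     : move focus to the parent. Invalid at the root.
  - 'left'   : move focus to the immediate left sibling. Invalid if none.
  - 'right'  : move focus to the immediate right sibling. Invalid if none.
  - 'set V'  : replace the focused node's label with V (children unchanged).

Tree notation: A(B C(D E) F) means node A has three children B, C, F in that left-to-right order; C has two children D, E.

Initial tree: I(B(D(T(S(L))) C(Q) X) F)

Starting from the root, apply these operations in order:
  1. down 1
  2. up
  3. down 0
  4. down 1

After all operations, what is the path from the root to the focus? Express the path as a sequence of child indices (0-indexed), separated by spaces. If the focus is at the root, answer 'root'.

Step 1 (down 1): focus=F path=1 depth=1 children=[] left=['B'] right=[] parent=I
Step 2 (up): focus=I path=root depth=0 children=['B', 'F'] (at root)
Step 3 (down 0): focus=B path=0 depth=1 children=['D', 'C', 'X'] left=[] right=['F'] parent=I
Step 4 (down 1): focus=C path=0/1 depth=2 children=['Q'] left=['D'] right=['X'] parent=B

Answer: 0 1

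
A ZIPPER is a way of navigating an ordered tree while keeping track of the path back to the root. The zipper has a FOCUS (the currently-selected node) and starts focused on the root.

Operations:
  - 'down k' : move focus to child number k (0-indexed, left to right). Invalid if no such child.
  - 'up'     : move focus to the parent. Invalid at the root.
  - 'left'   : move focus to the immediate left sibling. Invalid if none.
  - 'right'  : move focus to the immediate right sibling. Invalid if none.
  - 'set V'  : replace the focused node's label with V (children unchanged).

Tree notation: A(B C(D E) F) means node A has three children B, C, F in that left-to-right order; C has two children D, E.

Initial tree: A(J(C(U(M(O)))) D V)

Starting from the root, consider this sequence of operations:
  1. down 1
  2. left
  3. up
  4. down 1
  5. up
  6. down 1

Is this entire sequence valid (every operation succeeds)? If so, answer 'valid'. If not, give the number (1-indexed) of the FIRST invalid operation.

Step 1 (down 1): focus=D path=1 depth=1 children=[] left=['J'] right=['V'] parent=A
Step 2 (left): focus=J path=0 depth=1 children=['C'] left=[] right=['D', 'V'] parent=A
Step 3 (up): focus=A path=root depth=0 children=['J', 'D', 'V'] (at root)
Step 4 (down 1): focus=D path=1 depth=1 children=[] left=['J'] right=['V'] parent=A
Step 5 (up): focus=A path=root depth=0 children=['J', 'D', 'V'] (at root)
Step 6 (down 1): focus=D path=1 depth=1 children=[] left=['J'] right=['V'] parent=A

Answer: valid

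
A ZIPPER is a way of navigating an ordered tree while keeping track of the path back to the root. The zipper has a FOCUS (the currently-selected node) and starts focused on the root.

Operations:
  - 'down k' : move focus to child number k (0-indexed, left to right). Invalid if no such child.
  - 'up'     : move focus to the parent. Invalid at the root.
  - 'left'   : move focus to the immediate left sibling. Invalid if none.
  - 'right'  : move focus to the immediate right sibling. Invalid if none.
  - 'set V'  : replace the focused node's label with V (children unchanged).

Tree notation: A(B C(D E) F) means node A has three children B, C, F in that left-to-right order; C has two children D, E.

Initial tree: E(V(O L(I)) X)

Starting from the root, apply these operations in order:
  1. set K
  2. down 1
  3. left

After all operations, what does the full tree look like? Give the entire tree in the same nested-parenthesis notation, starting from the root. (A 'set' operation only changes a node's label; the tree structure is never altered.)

Answer: K(V(O L(I)) X)

Derivation:
Step 1 (set K): focus=K path=root depth=0 children=['V', 'X'] (at root)
Step 2 (down 1): focus=X path=1 depth=1 children=[] left=['V'] right=[] parent=K
Step 3 (left): focus=V path=0 depth=1 children=['O', 'L'] left=[] right=['X'] parent=K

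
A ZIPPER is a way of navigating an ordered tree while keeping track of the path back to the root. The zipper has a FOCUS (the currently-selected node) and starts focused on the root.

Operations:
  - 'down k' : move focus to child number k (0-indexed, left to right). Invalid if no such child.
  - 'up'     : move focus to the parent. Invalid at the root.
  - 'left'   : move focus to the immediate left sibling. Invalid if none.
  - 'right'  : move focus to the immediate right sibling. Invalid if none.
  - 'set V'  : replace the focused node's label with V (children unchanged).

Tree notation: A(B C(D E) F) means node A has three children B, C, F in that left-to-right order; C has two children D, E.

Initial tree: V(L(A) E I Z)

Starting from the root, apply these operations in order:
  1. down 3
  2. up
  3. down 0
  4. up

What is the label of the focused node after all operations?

Step 1 (down 3): focus=Z path=3 depth=1 children=[] left=['L', 'E', 'I'] right=[] parent=V
Step 2 (up): focus=V path=root depth=0 children=['L', 'E', 'I', 'Z'] (at root)
Step 3 (down 0): focus=L path=0 depth=1 children=['A'] left=[] right=['E', 'I', 'Z'] parent=V
Step 4 (up): focus=V path=root depth=0 children=['L', 'E', 'I', 'Z'] (at root)

Answer: V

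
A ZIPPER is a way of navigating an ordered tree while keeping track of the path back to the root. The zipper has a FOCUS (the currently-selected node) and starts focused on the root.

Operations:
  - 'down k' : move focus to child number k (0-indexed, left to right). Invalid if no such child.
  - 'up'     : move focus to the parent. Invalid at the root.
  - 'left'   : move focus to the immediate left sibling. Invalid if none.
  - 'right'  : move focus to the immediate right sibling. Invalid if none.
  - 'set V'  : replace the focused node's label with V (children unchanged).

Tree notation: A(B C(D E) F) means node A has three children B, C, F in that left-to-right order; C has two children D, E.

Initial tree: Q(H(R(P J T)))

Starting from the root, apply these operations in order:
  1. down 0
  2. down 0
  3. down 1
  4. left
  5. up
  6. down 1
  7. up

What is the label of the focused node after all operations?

Answer: R

Derivation:
Step 1 (down 0): focus=H path=0 depth=1 children=['R'] left=[] right=[] parent=Q
Step 2 (down 0): focus=R path=0/0 depth=2 children=['P', 'J', 'T'] left=[] right=[] parent=H
Step 3 (down 1): focus=J path=0/0/1 depth=3 children=[] left=['P'] right=['T'] parent=R
Step 4 (left): focus=P path=0/0/0 depth=3 children=[] left=[] right=['J', 'T'] parent=R
Step 5 (up): focus=R path=0/0 depth=2 children=['P', 'J', 'T'] left=[] right=[] parent=H
Step 6 (down 1): focus=J path=0/0/1 depth=3 children=[] left=['P'] right=['T'] parent=R
Step 7 (up): focus=R path=0/0 depth=2 children=['P', 'J', 'T'] left=[] right=[] parent=H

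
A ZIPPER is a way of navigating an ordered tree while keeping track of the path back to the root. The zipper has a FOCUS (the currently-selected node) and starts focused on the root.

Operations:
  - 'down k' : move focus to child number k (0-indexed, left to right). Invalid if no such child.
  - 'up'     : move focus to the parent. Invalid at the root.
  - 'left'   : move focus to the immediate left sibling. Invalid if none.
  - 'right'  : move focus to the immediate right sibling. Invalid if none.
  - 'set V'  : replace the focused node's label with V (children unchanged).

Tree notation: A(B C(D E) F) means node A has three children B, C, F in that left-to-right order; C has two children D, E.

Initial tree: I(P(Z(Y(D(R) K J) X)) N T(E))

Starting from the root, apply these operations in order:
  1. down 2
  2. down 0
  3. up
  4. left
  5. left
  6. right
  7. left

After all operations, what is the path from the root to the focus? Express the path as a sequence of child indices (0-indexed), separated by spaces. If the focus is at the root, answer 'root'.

Step 1 (down 2): focus=T path=2 depth=1 children=['E'] left=['P', 'N'] right=[] parent=I
Step 2 (down 0): focus=E path=2/0 depth=2 children=[] left=[] right=[] parent=T
Step 3 (up): focus=T path=2 depth=1 children=['E'] left=['P', 'N'] right=[] parent=I
Step 4 (left): focus=N path=1 depth=1 children=[] left=['P'] right=['T'] parent=I
Step 5 (left): focus=P path=0 depth=1 children=['Z'] left=[] right=['N', 'T'] parent=I
Step 6 (right): focus=N path=1 depth=1 children=[] left=['P'] right=['T'] parent=I
Step 7 (left): focus=P path=0 depth=1 children=['Z'] left=[] right=['N', 'T'] parent=I

Answer: 0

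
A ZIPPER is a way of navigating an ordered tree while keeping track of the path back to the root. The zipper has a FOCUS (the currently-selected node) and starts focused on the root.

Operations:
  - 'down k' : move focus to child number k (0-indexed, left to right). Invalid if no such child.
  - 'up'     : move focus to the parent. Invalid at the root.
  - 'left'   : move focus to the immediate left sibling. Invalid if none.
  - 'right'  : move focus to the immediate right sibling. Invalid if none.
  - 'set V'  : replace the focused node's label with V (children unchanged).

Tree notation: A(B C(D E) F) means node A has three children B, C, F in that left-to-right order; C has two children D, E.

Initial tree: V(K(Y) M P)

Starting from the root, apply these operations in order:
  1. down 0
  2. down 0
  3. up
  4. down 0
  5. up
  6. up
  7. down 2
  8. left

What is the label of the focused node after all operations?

Answer: M

Derivation:
Step 1 (down 0): focus=K path=0 depth=1 children=['Y'] left=[] right=['M', 'P'] parent=V
Step 2 (down 0): focus=Y path=0/0 depth=2 children=[] left=[] right=[] parent=K
Step 3 (up): focus=K path=0 depth=1 children=['Y'] left=[] right=['M', 'P'] parent=V
Step 4 (down 0): focus=Y path=0/0 depth=2 children=[] left=[] right=[] parent=K
Step 5 (up): focus=K path=0 depth=1 children=['Y'] left=[] right=['M', 'P'] parent=V
Step 6 (up): focus=V path=root depth=0 children=['K', 'M', 'P'] (at root)
Step 7 (down 2): focus=P path=2 depth=1 children=[] left=['K', 'M'] right=[] parent=V
Step 8 (left): focus=M path=1 depth=1 children=[] left=['K'] right=['P'] parent=V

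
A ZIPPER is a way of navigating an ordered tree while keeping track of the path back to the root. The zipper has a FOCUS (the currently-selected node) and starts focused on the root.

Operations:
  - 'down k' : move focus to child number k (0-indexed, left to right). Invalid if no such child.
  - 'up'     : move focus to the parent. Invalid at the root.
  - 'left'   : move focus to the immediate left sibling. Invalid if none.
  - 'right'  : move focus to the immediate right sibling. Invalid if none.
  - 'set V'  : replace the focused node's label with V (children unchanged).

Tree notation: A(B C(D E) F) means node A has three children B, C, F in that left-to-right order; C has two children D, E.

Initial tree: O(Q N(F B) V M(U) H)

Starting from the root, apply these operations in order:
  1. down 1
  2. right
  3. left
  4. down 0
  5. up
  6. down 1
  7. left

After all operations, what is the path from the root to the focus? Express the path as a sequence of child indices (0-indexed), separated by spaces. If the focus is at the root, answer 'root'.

Step 1 (down 1): focus=N path=1 depth=1 children=['F', 'B'] left=['Q'] right=['V', 'M', 'H'] parent=O
Step 2 (right): focus=V path=2 depth=1 children=[] left=['Q', 'N'] right=['M', 'H'] parent=O
Step 3 (left): focus=N path=1 depth=1 children=['F', 'B'] left=['Q'] right=['V', 'M', 'H'] parent=O
Step 4 (down 0): focus=F path=1/0 depth=2 children=[] left=[] right=['B'] parent=N
Step 5 (up): focus=N path=1 depth=1 children=['F', 'B'] left=['Q'] right=['V', 'M', 'H'] parent=O
Step 6 (down 1): focus=B path=1/1 depth=2 children=[] left=['F'] right=[] parent=N
Step 7 (left): focus=F path=1/0 depth=2 children=[] left=[] right=['B'] parent=N

Answer: 1 0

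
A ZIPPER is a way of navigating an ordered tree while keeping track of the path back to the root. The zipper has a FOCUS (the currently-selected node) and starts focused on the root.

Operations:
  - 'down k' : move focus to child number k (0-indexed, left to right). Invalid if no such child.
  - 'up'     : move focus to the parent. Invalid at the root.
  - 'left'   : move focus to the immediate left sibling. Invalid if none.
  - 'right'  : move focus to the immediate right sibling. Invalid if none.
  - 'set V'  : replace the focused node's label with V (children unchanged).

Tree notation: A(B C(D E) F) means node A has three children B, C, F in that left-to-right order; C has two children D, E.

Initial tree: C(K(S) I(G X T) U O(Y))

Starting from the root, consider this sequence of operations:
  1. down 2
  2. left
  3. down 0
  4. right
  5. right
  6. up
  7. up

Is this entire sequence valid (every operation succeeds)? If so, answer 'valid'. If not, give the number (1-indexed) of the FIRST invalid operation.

Answer: valid

Derivation:
Step 1 (down 2): focus=U path=2 depth=1 children=[] left=['K', 'I'] right=['O'] parent=C
Step 2 (left): focus=I path=1 depth=1 children=['G', 'X', 'T'] left=['K'] right=['U', 'O'] parent=C
Step 3 (down 0): focus=G path=1/0 depth=2 children=[] left=[] right=['X', 'T'] parent=I
Step 4 (right): focus=X path=1/1 depth=2 children=[] left=['G'] right=['T'] parent=I
Step 5 (right): focus=T path=1/2 depth=2 children=[] left=['G', 'X'] right=[] parent=I
Step 6 (up): focus=I path=1 depth=1 children=['G', 'X', 'T'] left=['K'] right=['U', 'O'] parent=C
Step 7 (up): focus=C path=root depth=0 children=['K', 'I', 'U', 'O'] (at root)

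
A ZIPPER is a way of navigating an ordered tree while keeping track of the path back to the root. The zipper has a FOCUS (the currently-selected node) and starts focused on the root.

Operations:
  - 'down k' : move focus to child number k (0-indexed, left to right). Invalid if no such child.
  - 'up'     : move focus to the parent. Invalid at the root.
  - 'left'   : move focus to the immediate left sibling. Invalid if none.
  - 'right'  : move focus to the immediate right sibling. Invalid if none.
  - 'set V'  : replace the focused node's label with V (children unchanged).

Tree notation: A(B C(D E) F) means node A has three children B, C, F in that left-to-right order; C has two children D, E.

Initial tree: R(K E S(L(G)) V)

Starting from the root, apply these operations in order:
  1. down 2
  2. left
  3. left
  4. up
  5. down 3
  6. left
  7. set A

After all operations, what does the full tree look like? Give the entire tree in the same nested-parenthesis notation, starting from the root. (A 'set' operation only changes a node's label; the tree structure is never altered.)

Step 1 (down 2): focus=S path=2 depth=1 children=['L'] left=['K', 'E'] right=['V'] parent=R
Step 2 (left): focus=E path=1 depth=1 children=[] left=['K'] right=['S', 'V'] parent=R
Step 3 (left): focus=K path=0 depth=1 children=[] left=[] right=['E', 'S', 'V'] parent=R
Step 4 (up): focus=R path=root depth=0 children=['K', 'E', 'S', 'V'] (at root)
Step 5 (down 3): focus=V path=3 depth=1 children=[] left=['K', 'E', 'S'] right=[] parent=R
Step 6 (left): focus=S path=2 depth=1 children=['L'] left=['K', 'E'] right=['V'] parent=R
Step 7 (set A): focus=A path=2 depth=1 children=['L'] left=['K', 'E'] right=['V'] parent=R

Answer: R(K E A(L(G)) V)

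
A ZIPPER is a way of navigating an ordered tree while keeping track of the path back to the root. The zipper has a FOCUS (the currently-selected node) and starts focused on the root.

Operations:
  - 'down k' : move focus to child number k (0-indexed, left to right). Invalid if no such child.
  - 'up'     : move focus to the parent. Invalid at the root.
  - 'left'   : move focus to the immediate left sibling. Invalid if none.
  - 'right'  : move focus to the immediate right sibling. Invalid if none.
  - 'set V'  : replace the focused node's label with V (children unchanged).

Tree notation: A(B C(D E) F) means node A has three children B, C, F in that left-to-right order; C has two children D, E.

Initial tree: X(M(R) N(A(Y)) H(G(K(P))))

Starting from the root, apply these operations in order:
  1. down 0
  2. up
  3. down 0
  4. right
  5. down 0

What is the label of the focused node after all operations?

Step 1 (down 0): focus=M path=0 depth=1 children=['R'] left=[] right=['N', 'H'] parent=X
Step 2 (up): focus=X path=root depth=0 children=['M', 'N', 'H'] (at root)
Step 3 (down 0): focus=M path=0 depth=1 children=['R'] left=[] right=['N', 'H'] parent=X
Step 4 (right): focus=N path=1 depth=1 children=['A'] left=['M'] right=['H'] parent=X
Step 5 (down 0): focus=A path=1/0 depth=2 children=['Y'] left=[] right=[] parent=N

Answer: A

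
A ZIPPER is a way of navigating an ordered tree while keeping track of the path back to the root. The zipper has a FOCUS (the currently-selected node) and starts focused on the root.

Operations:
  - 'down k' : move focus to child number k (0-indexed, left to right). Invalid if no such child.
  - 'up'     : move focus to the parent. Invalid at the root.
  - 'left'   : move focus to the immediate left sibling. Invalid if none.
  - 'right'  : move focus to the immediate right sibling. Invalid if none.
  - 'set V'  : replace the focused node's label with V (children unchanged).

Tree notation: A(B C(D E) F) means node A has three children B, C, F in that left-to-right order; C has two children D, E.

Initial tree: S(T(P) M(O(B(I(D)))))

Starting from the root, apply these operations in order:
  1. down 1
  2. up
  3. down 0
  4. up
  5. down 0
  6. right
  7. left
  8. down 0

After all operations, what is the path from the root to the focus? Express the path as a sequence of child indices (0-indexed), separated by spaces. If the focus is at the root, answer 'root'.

Answer: 0 0

Derivation:
Step 1 (down 1): focus=M path=1 depth=1 children=['O'] left=['T'] right=[] parent=S
Step 2 (up): focus=S path=root depth=0 children=['T', 'M'] (at root)
Step 3 (down 0): focus=T path=0 depth=1 children=['P'] left=[] right=['M'] parent=S
Step 4 (up): focus=S path=root depth=0 children=['T', 'M'] (at root)
Step 5 (down 0): focus=T path=0 depth=1 children=['P'] left=[] right=['M'] parent=S
Step 6 (right): focus=M path=1 depth=1 children=['O'] left=['T'] right=[] parent=S
Step 7 (left): focus=T path=0 depth=1 children=['P'] left=[] right=['M'] parent=S
Step 8 (down 0): focus=P path=0/0 depth=2 children=[] left=[] right=[] parent=T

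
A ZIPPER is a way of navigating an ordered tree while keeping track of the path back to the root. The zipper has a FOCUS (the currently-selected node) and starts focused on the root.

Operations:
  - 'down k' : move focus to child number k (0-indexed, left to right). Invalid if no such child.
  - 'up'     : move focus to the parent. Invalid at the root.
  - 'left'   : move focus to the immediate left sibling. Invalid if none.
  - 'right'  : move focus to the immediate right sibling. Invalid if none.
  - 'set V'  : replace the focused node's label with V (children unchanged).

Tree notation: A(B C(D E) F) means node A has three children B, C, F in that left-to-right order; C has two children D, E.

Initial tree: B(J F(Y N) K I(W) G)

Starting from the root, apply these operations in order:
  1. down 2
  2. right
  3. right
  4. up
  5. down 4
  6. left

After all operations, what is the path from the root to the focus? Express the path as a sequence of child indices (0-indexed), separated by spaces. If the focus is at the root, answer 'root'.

Step 1 (down 2): focus=K path=2 depth=1 children=[] left=['J', 'F'] right=['I', 'G'] parent=B
Step 2 (right): focus=I path=3 depth=1 children=['W'] left=['J', 'F', 'K'] right=['G'] parent=B
Step 3 (right): focus=G path=4 depth=1 children=[] left=['J', 'F', 'K', 'I'] right=[] parent=B
Step 4 (up): focus=B path=root depth=0 children=['J', 'F', 'K', 'I', 'G'] (at root)
Step 5 (down 4): focus=G path=4 depth=1 children=[] left=['J', 'F', 'K', 'I'] right=[] parent=B
Step 6 (left): focus=I path=3 depth=1 children=['W'] left=['J', 'F', 'K'] right=['G'] parent=B

Answer: 3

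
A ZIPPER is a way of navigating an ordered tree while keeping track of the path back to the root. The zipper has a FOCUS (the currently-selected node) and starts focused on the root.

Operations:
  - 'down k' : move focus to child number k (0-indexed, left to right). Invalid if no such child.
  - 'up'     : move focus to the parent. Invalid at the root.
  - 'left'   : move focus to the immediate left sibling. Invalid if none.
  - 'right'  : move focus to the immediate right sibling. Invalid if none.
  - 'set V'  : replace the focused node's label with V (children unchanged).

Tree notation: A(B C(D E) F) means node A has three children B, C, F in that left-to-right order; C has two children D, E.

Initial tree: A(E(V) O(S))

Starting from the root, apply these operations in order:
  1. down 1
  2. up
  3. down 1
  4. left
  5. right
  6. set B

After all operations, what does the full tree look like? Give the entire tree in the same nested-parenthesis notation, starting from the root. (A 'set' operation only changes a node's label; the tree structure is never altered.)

Answer: A(E(V) B(S))

Derivation:
Step 1 (down 1): focus=O path=1 depth=1 children=['S'] left=['E'] right=[] parent=A
Step 2 (up): focus=A path=root depth=0 children=['E', 'O'] (at root)
Step 3 (down 1): focus=O path=1 depth=1 children=['S'] left=['E'] right=[] parent=A
Step 4 (left): focus=E path=0 depth=1 children=['V'] left=[] right=['O'] parent=A
Step 5 (right): focus=O path=1 depth=1 children=['S'] left=['E'] right=[] parent=A
Step 6 (set B): focus=B path=1 depth=1 children=['S'] left=['E'] right=[] parent=A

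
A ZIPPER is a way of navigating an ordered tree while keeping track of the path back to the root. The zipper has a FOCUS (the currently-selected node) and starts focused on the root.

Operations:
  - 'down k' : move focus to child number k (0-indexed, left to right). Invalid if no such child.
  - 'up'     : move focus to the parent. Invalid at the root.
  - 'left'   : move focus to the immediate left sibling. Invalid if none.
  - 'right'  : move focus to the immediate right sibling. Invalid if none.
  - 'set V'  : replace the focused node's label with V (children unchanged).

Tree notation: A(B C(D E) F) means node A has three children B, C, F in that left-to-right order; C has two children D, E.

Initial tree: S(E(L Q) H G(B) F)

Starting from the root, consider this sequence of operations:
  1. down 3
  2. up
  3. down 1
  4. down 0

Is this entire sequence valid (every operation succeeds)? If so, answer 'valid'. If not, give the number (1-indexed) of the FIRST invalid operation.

Answer: 4

Derivation:
Step 1 (down 3): focus=F path=3 depth=1 children=[] left=['E', 'H', 'G'] right=[] parent=S
Step 2 (up): focus=S path=root depth=0 children=['E', 'H', 'G', 'F'] (at root)
Step 3 (down 1): focus=H path=1 depth=1 children=[] left=['E'] right=['G', 'F'] parent=S
Step 4 (down 0): INVALID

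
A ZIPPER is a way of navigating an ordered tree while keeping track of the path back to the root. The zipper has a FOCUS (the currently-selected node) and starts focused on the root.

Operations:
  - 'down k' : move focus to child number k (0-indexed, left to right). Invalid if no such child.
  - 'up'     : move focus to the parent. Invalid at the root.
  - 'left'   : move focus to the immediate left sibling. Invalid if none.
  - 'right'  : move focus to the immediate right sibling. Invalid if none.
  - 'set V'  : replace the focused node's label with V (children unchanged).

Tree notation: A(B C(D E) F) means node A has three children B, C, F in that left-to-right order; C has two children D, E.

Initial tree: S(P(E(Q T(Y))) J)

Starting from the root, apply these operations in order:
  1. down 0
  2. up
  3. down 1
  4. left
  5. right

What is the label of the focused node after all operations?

Step 1 (down 0): focus=P path=0 depth=1 children=['E'] left=[] right=['J'] parent=S
Step 2 (up): focus=S path=root depth=0 children=['P', 'J'] (at root)
Step 3 (down 1): focus=J path=1 depth=1 children=[] left=['P'] right=[] parent=S
Step 4 (left): focus=P path=0 depth=1 children=['E'] left=[] right=['J'] parent=S
Step 5 (right): focus=J path=1 depth=1 children=[] left=['P'] right=[] parent=S

Answer: J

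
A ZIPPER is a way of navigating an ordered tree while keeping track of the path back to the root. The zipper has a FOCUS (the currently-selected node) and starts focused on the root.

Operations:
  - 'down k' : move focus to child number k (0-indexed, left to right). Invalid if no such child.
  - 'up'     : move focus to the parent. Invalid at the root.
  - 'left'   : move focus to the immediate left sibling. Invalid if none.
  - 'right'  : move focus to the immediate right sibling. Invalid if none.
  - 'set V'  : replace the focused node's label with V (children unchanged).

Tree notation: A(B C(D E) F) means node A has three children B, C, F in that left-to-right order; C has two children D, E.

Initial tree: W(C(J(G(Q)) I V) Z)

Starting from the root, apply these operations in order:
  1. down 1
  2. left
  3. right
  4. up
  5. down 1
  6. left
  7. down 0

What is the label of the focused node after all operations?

Step 1 (down 1): focus=Z path=1 depth=1 children=[] left=['C'] right=[] parent=W
Step 2 (left): focus=C path=0 depth=1 children=['J', 'I', 'V'] left=[] right=['Z'] parent=W
Step 3 (right): focus=Z path=1 depth=1 children=[] left=['C'] right=[] parent=W
Step 4 (up): focus=W path=root depth=0 children=['C', 'Z'] (at root)
Step 5 (down 1): focus=Z path=1 depth=1 children=[] left=['C'] right=[] parent=W
Step 6 (left): focus=C path=0 depth=1 children=['J', 'I', 'V'] left=[] right=['Z'] parent=W
Step 7 (down 0): focus=J path=0/0 depth=2 children=['G'] left=[] right=['I', 'V'] parent=C

Answer: J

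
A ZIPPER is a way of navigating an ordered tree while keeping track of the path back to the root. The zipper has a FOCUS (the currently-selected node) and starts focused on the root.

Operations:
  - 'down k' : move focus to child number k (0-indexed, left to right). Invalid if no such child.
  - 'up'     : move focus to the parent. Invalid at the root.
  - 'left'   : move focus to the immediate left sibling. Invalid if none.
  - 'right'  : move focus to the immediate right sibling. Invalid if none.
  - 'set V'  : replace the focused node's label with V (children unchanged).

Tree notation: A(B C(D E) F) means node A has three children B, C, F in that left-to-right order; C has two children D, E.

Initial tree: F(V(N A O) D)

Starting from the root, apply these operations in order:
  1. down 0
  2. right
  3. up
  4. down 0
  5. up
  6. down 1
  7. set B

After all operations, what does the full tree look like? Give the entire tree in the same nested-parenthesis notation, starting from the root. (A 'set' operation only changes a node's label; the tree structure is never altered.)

Answer: F(V(N A O) B)

Derivation:
Step 1 (down 0): focus=V path=0 depth=1 children=['N', 'A', 'O'] left=[] right=['D'] parent=F
Step 2 (right): focus=D path=1 depth=1 children=[] left=['V'] right=[] parent=F
Step 3 (up): focus=F path=root depth=0 children=['V', 'D'] (at root)
Step 4 (down 0): focus=V path=0 depth=1 children=['N', 'A', 'O'] left=[] right=['D'] parent=F
Step 5 (up): focus=F path=root depth=0 children=['V', 'D'] (at root)
Step 6 (down 1): focus=D path=1 depth=1 children=[] left=['V'] right=[] parent=F
Step 7 (set B): focus=B path=1 depth=1 children=[] left=['V'] right=[] parent=F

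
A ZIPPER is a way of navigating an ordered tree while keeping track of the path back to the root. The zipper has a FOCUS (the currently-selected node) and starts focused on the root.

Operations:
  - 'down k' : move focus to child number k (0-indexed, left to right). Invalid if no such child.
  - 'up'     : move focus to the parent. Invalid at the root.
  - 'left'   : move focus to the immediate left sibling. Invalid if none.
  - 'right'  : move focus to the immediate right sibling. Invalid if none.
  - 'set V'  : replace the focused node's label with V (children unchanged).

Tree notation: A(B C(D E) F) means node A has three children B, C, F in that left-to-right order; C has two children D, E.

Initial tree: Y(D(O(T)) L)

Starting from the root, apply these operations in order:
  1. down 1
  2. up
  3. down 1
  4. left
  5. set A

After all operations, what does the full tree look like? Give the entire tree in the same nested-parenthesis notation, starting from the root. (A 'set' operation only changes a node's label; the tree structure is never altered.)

Answer: Y(A(O(T)) L)

Derivation:
Step 1 (down 1): focus=L path=1 depth=1 children=[] left=['D'] right=[] parent=Y
Step 2 (up): focus=Y path=root depth=0 children=['D', 'L'] (at root)
Step 3 (down 1): focus=L path=1 depth=1 children=[] left=['D'] right=[] parent=Y
Step 4 (left): focus=D path=0 depth=1 children=['O'] left=[] right=['L'] parent=Y
Step 5 (set A): focus=A path=0 depth=1 children=['O'] left=[] right=['L'] parent=Y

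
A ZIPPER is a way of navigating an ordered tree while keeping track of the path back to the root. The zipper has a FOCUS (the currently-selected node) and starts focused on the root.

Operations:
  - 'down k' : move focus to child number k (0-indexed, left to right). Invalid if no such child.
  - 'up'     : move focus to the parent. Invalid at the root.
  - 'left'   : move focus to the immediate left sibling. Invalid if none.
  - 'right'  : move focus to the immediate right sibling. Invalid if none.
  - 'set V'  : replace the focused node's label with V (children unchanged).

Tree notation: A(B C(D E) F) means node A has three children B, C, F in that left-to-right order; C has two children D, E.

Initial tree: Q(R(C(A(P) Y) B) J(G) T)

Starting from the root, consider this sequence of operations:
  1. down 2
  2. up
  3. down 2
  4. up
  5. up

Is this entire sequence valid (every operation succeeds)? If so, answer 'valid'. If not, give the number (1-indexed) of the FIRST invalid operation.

Answer: 5

Derivation:
Step 1 (down 2): focus=T path=2 depth=1 children=[] left=['R', 'J'] right=[] parent=Q
Step 2 (up): focus=Q path=root depth=0 children=['R', 'J', 'T'] (at root)
Step 3 (down 2): focus=T path=2 depth=1 children=[] left=['R', 'J'] right=[] parent=Q
Step 4 (up): focus=Q path=root depth=0 children=['R', 'J', 'T'] (at root)
Step 5 (up): INVALID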